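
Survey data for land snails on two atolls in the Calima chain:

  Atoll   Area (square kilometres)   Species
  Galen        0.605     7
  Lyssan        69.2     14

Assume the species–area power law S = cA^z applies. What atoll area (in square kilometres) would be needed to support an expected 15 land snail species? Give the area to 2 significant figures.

110 square kilometres

z = ln(14/7) / ln(69.2/0.605) = 0.6931 / 4.7395 = 0.1462
c = 7 / 0.605^0.1462 = 7 / 0.9291 = 7.534
A = (15/7.534)^(1/0.1462) ⇒ ln A = ln(1.991)/0.1462 = 4.7088
A = e^4.7088 ≈ 110.9 square kilometres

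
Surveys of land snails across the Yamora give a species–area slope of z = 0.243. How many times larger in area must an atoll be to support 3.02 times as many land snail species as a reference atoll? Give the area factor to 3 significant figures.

(A₂/A₁)^0.243 = 3.02, so A₂/A₁ = 3.02^(1/0.243) = 3.02^4.115
ln(A₂/A₁) = ln 3.02 / 0.243 = 1.1053 / 0.243 = 4.5484
A₂/A₁ = e^4.5484 ≈ 94.48

94.5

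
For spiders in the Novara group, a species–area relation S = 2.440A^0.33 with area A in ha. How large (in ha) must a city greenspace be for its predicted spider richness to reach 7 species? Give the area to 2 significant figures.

7 = 2.44 × A^0.33  ⇒  A^0.33 = 7/2.44 = 2.869
ln A = ln(2.869) / 0.33 = 1.0539 / 0.33 = 3.1937
A = e^3.1937 ≈ 24.38 ha

24 ha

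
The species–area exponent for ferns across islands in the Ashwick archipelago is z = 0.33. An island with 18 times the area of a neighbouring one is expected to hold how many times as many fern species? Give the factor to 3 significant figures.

S₂/S₁ = (A₂/A₁)^z = 18^0.33
ln(S₂/S₁) = 0.33 × ln 18 = 0.33 × 2.8904 = 0.9538
S₂/S₁ = e^0.9538 ≈ 2.596

2.60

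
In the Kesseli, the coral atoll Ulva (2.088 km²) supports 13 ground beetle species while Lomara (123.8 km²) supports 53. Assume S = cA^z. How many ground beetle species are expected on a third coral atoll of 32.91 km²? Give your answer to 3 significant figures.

z = ln(53/13) / ln(123.8/2.088) = 1.4053 / 4.0825 = 0.3442
c = 13 / 2.088^0.3442 = 13 / 1.288 = 10.09
S₃ = 10.09 × 32.91^0.3442 = 10.09 × 3.329 ≈ 33.59

33.6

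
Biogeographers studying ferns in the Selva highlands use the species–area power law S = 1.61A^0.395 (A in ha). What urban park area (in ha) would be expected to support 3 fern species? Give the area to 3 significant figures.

3 = 1.61 × A^0.395  ⇒  A^0.395 = 3/1.61 = 1.863
ln A = ln(1.863) / 0.395 = 0.6224 / 0.395 = 1.5756
A = e^1.5756 ≈ 4.834 ha

4.83 ha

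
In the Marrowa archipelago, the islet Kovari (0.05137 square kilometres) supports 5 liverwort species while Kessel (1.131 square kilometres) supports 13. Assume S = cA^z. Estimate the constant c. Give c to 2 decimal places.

12.51

z = ln(S₂/S₁) / ln(A₂/A₁) = ln(13/5) / ln(1.131/0.05137) = 0.9555 / 3.0918 = 0.3090
c = S₁ / A₁^z = 5 / 0.05137^0.3090 = 5 / 0.3995 = 12.51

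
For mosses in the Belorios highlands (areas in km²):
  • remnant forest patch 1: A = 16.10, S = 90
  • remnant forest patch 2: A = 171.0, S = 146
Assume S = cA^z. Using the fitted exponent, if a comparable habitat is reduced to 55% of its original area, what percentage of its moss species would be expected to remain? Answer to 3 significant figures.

88.5%

z = ln(146/90) / ln(171/16.1) = 0.4838 / 2.3628 = 0.2048
S_new/S_old = (A_new/A_old)^z = 0.55^0.2048 = exp(0.2048 × -0.5978) = 0.8848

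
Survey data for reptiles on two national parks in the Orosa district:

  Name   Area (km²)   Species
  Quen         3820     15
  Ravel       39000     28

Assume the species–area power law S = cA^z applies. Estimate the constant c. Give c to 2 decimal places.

z = ln(S₂/S₁) / ln(A₂/A₁) = ln(28/15) / ln(39000/3820) = 0.6242 / 2.3233 = 0.2686
c = S₁ / A₁^z = 15 / 3820^0.2686 = 15 / 9.169 = 1.636

1.64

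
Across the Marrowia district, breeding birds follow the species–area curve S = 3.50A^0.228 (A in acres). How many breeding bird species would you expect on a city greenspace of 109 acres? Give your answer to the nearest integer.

S = 3.5 × 109^0.228
ln S = ln 3.5 + 0.228 × ln 109 = 1.2528 + 0.228 × 4.6913 = 2.3224
S = e^2.3224 ≈ 10.2

10 species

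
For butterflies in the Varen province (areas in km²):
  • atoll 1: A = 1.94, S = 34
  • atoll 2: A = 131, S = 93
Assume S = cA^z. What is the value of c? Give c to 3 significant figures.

29.0

z = ln(S₂/S₁) / ln(A₂/A₁) = ln(93/34) / ln(131/1.94) = 1.0062 / 4.2125 = 0.2389
c = S₁ / A₁^z = 34 / 1.94^0.2389 = 34 / 1.172 = 29.02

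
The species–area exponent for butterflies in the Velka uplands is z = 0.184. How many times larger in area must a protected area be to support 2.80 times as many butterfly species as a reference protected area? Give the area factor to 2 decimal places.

269.28

(A₂/A₁)^0.184 = 2.8, so A₂/A₁ = 2.8^(1/0.184) = 2.8^5.435
ln(A₂/A₁) = ln 2.8 / 0.184 = 1.0296 / 0.184 = 5.5958
A₂/A₁ = e^5.5958 ≈ 269.3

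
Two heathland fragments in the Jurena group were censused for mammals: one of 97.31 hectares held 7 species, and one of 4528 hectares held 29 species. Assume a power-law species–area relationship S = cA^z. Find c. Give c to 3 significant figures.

1.29

z = ln(S₂/S₁) / ln(A₂/A₁) = ln(29/7) / ln(4528/97.31) = 1.4214 / 3.8401 = 0.3701
c = S₁ / A₁^z = 7 / 97.31^0.3701 = 7 / 5.444 = 1.286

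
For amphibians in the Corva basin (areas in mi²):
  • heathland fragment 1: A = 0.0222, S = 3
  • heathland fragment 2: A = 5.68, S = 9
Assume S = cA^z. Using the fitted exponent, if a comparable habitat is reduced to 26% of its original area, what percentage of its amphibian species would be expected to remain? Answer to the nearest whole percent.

77%

z = ln(9/3) / ln(5.68/0.0222) = 1.0986 / 5.5446 = 0.1981
S_new/S_old = (A_new/A_old)^z = 0.26^0.1981 = exp(0.1981 × -1.3471) = 0.7657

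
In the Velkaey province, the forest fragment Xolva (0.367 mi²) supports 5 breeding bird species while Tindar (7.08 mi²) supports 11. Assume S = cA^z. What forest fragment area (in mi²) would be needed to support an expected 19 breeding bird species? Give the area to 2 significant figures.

55 mi²

z = ln(11/5) / ln(7.08/0.367) = 0.7885 / 2.9597 = 0.2664
c = 5 / 0.367^0.2664 = 5 / 0.7656 = 6.53
A = (19/6.53)^(1/0.2664) ⇒ ln A = ln(2.909)/0.2664 = 4.0089
A = e^4.0089 ≈ 55.08 mi²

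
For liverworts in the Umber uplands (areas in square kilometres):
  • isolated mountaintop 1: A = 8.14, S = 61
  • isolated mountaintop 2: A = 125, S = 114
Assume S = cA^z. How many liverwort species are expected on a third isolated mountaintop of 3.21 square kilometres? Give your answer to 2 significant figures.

z = ln(114/61) / ln(125/8.14) = 0.6253 / 2.7315 = 0.2289
c = 61 / 8.14^0.2289 = 61 / 1.616 = 37.75
S₃ = 37.75 × 3.21^0.2289 = 37.75 × 1.306 ≈ 49.3

49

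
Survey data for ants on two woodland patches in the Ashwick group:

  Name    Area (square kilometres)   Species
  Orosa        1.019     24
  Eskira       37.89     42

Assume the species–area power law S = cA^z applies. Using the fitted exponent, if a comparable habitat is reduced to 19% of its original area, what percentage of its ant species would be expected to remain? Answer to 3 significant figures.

77.3%

z = ln(42/24) / ln(37.89/1.019) = 0.5596 / 3.6159 = 0.1548
S_new/S_old = (A_new/A_old)^z = 0.19^0.1548 = exp(0.1548 × -1.6607) = 0.7733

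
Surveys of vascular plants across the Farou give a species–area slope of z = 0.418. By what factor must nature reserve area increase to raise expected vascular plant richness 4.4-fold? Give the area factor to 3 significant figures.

(A₂/A₁)^0.418 = 4.4, so A₂/A₁ = 4.4^(1/0.418) = 4.4^2.392
ln(A₂/A₁) = ln 4.4 / 0.418 = 1.4816 / 0.418 = 3.5445
A₂/A₁ = e^3.5445 ≈ 34.62

34.6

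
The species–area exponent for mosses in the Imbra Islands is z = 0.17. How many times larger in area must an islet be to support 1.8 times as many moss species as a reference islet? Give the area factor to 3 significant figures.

(A₂/A₁)^0.17 = 1.8, so A₂/A₁ = 1.8^(1/0.17) = 1.8^5.882
ln(A₂/A₁) = ln 1.8 / 0.17 = 0.5878 / 0.17 = 3.4576
A₂/A₁ = e^3.4576 ≈ 31.74

31.7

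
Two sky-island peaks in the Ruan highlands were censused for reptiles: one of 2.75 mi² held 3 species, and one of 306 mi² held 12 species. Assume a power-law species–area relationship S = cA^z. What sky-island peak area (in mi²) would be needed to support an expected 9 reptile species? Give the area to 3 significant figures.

z = ln(12/3) / ln(306/2.75) = 1.3863 / 4.7120 = 0.2942
c = 3 / 2.75^0.2942 = 3 / 1.347 = 2.228
A = (9/2.228)^(1/0.2942) ⇒ ln A = ln(4.04)/0.2942 = 4.7458
A = e^4.7458 ≈ 115.1 mi²

115 mi²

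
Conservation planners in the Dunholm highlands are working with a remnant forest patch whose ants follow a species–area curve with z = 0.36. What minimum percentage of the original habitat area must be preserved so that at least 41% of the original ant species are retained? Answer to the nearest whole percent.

Need (A_new/A_old)^0.36 = 0.41, so A_new/A_old = 0.41^(1/0.36) = 0.41^2.778
ln(A_new/A_old) = ln 0.41 / 0.36 = -0.8916 / 0.36 = -2.4767
A_new/A_old = e^-2.4767 ≈ 0.08402

8%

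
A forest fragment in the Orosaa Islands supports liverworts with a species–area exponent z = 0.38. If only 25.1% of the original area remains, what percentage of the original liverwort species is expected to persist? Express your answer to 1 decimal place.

59.1%

S_new/S_old = (A_new/A_old)^z = 0.251^0.38
= exp(0.38 × ln 0.251) = exp(0.38 × -1.3823) = exp(-0.5253) ≈ 0.5914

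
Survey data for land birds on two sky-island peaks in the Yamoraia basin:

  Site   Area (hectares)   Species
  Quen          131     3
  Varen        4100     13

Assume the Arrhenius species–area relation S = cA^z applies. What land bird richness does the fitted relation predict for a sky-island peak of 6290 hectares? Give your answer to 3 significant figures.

15.6

z = ln(13/3) / ln(4100/131) = 1.4663 / 3.4435 = 0.4258
c = 3 / 131^0.4258 = 3 / 7.972 = 0.3763
S₃ = 0.3763 × 6290^0.4258 = 0.3763 × 41.45 ≈ 15.6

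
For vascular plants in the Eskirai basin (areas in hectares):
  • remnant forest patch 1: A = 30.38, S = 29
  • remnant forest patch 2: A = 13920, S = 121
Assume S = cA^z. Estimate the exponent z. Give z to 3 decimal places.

0.233

Taking logs: ln S = ln c + z ln A, so z = (ln S₂ − ln S₁)/(ln A₂ − ln A₁).
z = ln(121/29) / ln(13920/30.38) = ln(4.172) / ln(458.2) = 1.4285 / 6.1273 = 0.2331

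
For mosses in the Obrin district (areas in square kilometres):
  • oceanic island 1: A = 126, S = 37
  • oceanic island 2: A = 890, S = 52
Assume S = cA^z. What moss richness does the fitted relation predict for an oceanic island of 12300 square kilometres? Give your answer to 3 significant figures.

z = ln(52/37) / ln(890/126) = 0.3403 / 1.9549 = 0.1741
c = 37 / 126^0.1741 = 37 / 2.321 = 15.94
S₃ = 15.94 × 12300^0.1741 = 15.94 × 5.152 ≈ 82.14

82.1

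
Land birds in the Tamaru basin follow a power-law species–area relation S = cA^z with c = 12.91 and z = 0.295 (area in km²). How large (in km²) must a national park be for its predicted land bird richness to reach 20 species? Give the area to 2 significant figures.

20 = 12.91 × A^0.295  ⇒  A^0.295 = 20/12.91 = 1.549
ln A = ln(1.549) / 0.295 = 0.4377 / 0.295 = 1.4838
A = e^1.4838 ≈ 4.41 km²

4.4 km²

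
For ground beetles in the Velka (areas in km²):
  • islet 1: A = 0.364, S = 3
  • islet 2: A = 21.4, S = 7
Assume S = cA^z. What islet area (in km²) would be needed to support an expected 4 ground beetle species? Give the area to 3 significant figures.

z = ln(7/3) / ln(21.4/0.364) = 0.8473 / 4.0740 = 0.2080
c = 3 / 0.364^0.2080 = 3 / 0.8104 = 3.702
A = (4/3.702)^(1/0.2080) ⇒ ln A = ln(1.081)/0.2080 = 0.3726
A = e^0.3726 ≈ 1.452 km²

1.45 km²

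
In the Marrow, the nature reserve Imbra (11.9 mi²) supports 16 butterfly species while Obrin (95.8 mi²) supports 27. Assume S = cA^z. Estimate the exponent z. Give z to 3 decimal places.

Taking logs: ln S = ln c + z ln A, so z = (ln S₂ − ln S₁)/(ln A₂ − ln A₁).
z = ln(27/16) / ln(95.8/11.9) = ln(1.688) / ln(8.05) = 0.5232 / 2.0857 = 0.2509

0.251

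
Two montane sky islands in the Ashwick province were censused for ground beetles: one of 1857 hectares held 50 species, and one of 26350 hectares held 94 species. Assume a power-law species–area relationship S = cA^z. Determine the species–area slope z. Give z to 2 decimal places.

0.24

Taking logs: ln S = ln c + z ln A, so z = (ln S₂ − ln S₁)/(ln A₂ − ln A₁).
z = ln(94/50) / ln(26350/1857) = ln(1.88) / ln(14.19) = 0.6313 / 2.6525 = 0.2380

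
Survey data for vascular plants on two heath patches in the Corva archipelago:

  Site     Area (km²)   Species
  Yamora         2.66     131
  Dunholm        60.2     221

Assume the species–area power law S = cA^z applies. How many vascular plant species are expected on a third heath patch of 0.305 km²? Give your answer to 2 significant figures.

91

z = ln(221/131) / ln(60.2/2.66) = 0.5230 / 3.1193 = 0.1677
c = 131 / 2.66^0.1677 = 131 / 1.178 = 111.2
S₃ = 111.2 × 0.305^0.1677 = 111.2 × 0.8195 ≈ 91.11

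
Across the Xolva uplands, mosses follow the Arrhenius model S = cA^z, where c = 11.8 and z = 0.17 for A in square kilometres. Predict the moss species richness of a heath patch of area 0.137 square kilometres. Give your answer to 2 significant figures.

8.4

S = 11.8 × 0.137^0.17
ln S = ln 11.8 + 0.17 × ln 0.137 = 2.4681 + 0.17 × -1.9878 = 2.1302
S = e^2.1302 ≈ 8.416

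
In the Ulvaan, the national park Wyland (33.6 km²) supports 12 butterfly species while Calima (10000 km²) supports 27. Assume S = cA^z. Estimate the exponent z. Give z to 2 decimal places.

Taking logs: ln S = ln c + z ln A, so z = (ln S₂ − ln S₁)/(ln A₂ − ln A₁).
z = ln(27/12) / ln(10000/33.6) = ln(2.25) / ln(297.6) = 0.8109 / 5.6958 = 0.1424

0.14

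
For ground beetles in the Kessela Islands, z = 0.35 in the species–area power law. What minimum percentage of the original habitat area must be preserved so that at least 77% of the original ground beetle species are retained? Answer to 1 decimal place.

47.4%

Need (A_new/A_old)^0.35 = 0.77, so A_new/A_old = 0.77^(1/0.35) = 0.77^2.857
ln(A_new/A_old) = ln 0.77 / 0.35 = -0.2614 / 0.35 = -0.7468
A_new/A_old = e^-0.7468 ≈ 0.4739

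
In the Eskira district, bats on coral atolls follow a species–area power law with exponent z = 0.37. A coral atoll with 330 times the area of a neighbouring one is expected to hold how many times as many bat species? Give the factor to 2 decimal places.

8.55

S₂/S₁ = (A₂/A₁)^z = 330^0.37
ln(S₂/S₁) = 0.37 × ln 330 = 0.37 × 5.7991 = 2.1457
S₂/S₁ = e^2.1457 ≈ 8.548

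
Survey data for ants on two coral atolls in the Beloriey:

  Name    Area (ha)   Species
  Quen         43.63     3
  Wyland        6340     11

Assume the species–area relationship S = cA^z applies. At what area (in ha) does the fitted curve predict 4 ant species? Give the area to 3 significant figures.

131 ha

z = ln(11/3) / ln(6340/43.63) = 1.2993 / 4.9789 = 0.2610
c = 3 / 43.63^0.2610 = 3 / 2.679 = 1.12
A = (4/1.12)^(1/0.2610) ⇒ ln A = ln(3.572)/0.2610 = 4.8782
A = e^4.8782 ≈ 131.4 ha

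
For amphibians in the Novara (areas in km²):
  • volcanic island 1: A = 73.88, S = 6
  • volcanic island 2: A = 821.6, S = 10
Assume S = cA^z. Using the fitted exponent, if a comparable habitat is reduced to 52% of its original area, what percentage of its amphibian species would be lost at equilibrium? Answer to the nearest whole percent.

z = ln(10/6) / ln(821.6/73.88) = 0.5108 / 2.4088 = 0.2121
S_new/S_old = (A_new/A_old)^z = 0.52^0.2121 = exp(0.2121 × -0.6539) = 0.8705
Fraction lost = 1 − 0.8705 = 0.1295

13%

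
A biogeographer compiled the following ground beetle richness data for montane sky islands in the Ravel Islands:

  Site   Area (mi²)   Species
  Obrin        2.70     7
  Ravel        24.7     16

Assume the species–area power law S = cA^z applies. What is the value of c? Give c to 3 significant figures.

4.83

z = ln(S₂/S₁) / ln(A₂/A₁) = ln(16/7) / ln(24.7/2.7) = 0.8267 / 2.2136 = 0.3735
c = S₁ / A₁^z = 7 / 2.7^0.3735 = 7 / 1.449 = 4.831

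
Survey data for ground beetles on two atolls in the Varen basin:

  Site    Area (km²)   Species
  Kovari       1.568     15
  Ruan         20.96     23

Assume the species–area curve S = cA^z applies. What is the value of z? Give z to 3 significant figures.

Taking logs: ln S = ln c + z ln A, so z = (ln S₂ − ln S₁)/(ln A₂ − ln A₁).
z = ln(23/15) / ln(20.96/1.568) = ln(1.533) / ln(13.37) = 0.4274 / 2.5928 = 0.1649

0.165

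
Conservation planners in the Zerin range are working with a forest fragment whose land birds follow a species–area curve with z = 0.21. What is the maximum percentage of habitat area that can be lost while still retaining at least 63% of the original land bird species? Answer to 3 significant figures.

Need (A_new/A_old)^0.21 = 0.63, so A_new/A_old = 0.63^(1/0.21) = 0.63^4.762
ln(A_new/A_old) = ln 0.63 / 0.21 = -0.4620 / 0.21 = -2.2002
A_new/A_old = e^-2.2002 ≈ 0.1108
Fraction that can be lost = 1 − 0.1108 = 0.8892

88.9%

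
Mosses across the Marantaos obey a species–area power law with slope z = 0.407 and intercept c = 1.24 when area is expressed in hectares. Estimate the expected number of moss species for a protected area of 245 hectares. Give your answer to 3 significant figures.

11.6

S = 1.24 × 245^0.407
ln S = ln 1.24 + 0.407 × ln 245 = 0.2151 + 0.407 × 5.5013 = 2.4541
S = e^2.4541 ≈ 11.64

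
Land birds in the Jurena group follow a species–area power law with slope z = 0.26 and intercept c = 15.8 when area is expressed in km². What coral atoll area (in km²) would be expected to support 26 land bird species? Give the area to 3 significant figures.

6.79 km²

26 = 15.8 × A^0.26  ⇒  A^0.26 = 26/15.8 = 1.646
ln A = ln(1.646) / 0.26 = 0.4981 / 0.26 = 1.9157
A = e^1.9157 ≈ 6.792 km²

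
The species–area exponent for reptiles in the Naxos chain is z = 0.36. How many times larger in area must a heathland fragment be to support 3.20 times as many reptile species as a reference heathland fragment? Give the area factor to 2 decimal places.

(A₂/A₁)^0.36 = 3.2, so A₂/A₁ = 3.2^(1/0.36) = 3.2^2.778
ln(A₂/A₁) = ln 3.2 / 0.36 = 1.1632 / 0.36 = 3.2310
A₂/A₁ = e^3.2310 ≈ 25.3

25.30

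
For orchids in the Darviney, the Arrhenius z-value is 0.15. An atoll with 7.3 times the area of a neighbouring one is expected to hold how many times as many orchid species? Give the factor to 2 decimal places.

1.35

S₂/S₁ = (A₂/A₁)^z = 7.3^0.15
ln(S₂/S₁) = 0.15 × ln 7.3 = 0.15 × 1.9879 = 0.2982
S₂/S₁ = e^0.2982 ≈ 1.347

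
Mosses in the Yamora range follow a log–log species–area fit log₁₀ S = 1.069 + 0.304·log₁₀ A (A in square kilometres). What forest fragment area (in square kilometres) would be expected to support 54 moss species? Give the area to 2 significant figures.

150 square kilometres

54 = 11.72 × A^0.304  ⇒  A^0.304 = 54/11.72 = 4.607
ln A = ln(4.607) / 0.304 = 1.5275 / 0.304 = 5.0247
A = e^5.0247 ≈ 152.1 square kilometres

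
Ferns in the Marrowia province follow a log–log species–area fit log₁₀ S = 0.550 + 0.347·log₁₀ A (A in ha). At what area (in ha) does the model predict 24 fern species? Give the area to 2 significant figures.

24 = 3.548 × A^0.347  ⇒  A^0.347 = 24/3.548 = 6.764
ln A = ln(6.764) / 0.347 = 1.9116 / 0.347 = 5.5090
A = e^5.5090 ≈ 246.9 ha

250 ha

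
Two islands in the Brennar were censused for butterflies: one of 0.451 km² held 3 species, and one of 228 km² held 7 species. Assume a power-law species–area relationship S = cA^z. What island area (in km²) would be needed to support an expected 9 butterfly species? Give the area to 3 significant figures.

z = ln(7/3) / ln(228/0.451) = 0.8473 / 6.2256 = 0.1361
c = 3 / 0.451^0.1361 = 3 / 0.8973 = 3.343
A = (9/3.343)^(1/0.1361) ⇒ ln A = ln(2.692)/0.1361 = 7.2759
A = e^7.2759 ≈ 1445 km²

1450 km²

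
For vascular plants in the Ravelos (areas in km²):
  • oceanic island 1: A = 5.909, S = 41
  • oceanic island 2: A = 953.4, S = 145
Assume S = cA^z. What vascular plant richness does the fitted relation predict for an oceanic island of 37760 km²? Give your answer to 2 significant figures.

360

z = ln(145/41) / ln(953.4/5.909) = 1.2632 / 5.0836 = 0.2485
c = 41 / 5.909^0.2485 = 41 / 1.555 = 26.37
S₃ = 26.37 × 37760^0.2485 = 26.37 × 13.72 ≈ 361.7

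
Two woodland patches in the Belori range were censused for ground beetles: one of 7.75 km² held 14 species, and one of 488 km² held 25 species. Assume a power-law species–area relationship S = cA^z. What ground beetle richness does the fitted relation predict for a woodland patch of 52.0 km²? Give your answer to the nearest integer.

18

z = ln(25/14) / ln(488/7.75) = 0.5798 / 4.1426 = 0.1400
c = 14 / 7.75^0.1400 = 14 / 1.332 = 10.51
S₃ = 10.51 × 52^0.1400 = 10.51 × 1.739 ≈ 18.27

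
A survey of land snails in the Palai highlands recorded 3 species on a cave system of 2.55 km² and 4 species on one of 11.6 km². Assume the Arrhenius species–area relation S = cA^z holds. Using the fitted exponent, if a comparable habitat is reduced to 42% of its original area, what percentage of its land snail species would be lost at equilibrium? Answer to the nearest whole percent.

15%

z = ln(4/3) / ln(11.6/2.55) = 0.2877 / 1.5149 = 0.1899
S_new/S_old = (A_new/A_old)^z = 0.42^0.1899 = exp(0.1899 × -0.8675) = 0.8481
Fraction lost = 1 − 0.8481 = 0.1519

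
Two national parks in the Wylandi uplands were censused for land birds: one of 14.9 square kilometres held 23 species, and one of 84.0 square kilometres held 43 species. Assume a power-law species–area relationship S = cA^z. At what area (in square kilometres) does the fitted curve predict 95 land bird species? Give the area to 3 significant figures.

z = ln(43/23) / ln(84/14.9) = 0.6257 / 1.7295 = 0.3618
c = 23 / 14.9^0.3618 = 23 / 2.657 = 8.655
A = (95/8.655)^(1/0.3618) ⇒ ln A = ln(10.98)/0.3618 = 6.6218
A = e^6.6218 ≈ 751.3 square kilometres

751 square kilometres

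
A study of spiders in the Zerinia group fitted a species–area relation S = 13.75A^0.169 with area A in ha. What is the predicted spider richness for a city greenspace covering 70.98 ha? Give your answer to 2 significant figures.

28

S = 13.75 × 70.98^0.169 = 13.75 × 2.055 ≈ 28.26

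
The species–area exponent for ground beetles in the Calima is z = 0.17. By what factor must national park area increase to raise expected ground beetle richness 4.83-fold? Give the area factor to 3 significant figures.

10500

(A₂/A₁)^0.17 = 4.83, so A₂/A₁ = 4.83^(1/0.17) = 4.83^5.882
ln(A₂/A₁) = ln 4.83 / 0.17 = 1.5748 / 0.17 = 9.2638
A₂/A₁ = e^9.2638 ≈ 10549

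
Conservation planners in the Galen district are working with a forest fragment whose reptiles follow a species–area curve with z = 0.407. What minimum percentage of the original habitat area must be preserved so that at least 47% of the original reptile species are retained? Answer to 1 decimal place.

Need (A_new/A_old)^0.407 = 0.47, so A_new/A_old = 0.47^(1/0.407) = 0.47^2.457
ln(A_new/A_old) = ln 0.47 / 0.407 = -0.7550 / 0.407 = -1.8551
A_new/A_old = e^-1.8551 ≈ 0.1564

15.6%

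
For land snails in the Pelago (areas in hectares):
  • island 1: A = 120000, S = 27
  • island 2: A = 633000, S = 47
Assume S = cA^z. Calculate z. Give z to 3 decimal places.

0.333

Taking logs: ln S = ln c + z ln A, so z = (ln S₂ − ln S₁)/(ln A₂ − ln A₁).
z = ln(47/27) / ln(633000/120000) = ln(1.741) / ln(5.275) = 0.5543 / 1.6630 = 0.3333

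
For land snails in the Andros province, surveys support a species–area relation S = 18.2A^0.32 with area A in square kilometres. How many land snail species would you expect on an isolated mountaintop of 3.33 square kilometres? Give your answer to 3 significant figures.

S = 18.2 × 3.33^0.32 = 18.2 × 1.47 ≈ 26.75

26.7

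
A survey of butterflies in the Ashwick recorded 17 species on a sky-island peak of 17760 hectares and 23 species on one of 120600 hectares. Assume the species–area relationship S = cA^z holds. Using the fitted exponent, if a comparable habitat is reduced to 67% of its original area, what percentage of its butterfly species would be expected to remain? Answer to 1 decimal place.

z = ln(23/17) / ln(120600/17760) = 0.3023 / 1.9155 = 0.1578
S_new/S_old = (A_new/A_old)^z = 0.67^0.1578 = exp(0.1578 × -0.4005) = 0.9388

93.9%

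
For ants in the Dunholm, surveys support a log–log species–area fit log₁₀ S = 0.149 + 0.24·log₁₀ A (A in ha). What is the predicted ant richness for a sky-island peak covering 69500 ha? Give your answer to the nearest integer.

20 species

S = 1.409 × 69500^0.24
ln S = ln 1.409 + 0.24 × ln 69500 = 0.3431 + 0.24 × 11.1491 = 3.0189
S = e^3.0189 ≈ 20.47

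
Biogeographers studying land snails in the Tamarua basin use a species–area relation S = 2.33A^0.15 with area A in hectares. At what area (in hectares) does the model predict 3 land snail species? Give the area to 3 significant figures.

3 = 2.33 × A^0.15  ⇒  A^0.15 = 3/2.33 = 1.288
ln A = ln(1.288) / 0.15 = 0.2527 / 0.15 = 1.6850
A = e^1.6850 ≈ 5.392 hectares

5.39 hectares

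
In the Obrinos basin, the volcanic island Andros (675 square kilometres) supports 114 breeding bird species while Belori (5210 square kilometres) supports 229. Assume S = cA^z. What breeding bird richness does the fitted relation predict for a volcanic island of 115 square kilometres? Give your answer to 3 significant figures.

z = ln(229/114) / ln(5210/675) = 0.6975 / 2.0436 = 0.3413
c = 114 / 675^0.3413 = 114 / 9.24 = 12.34
S₃ = 12.34 × 115^0.3413 = 12.34 × 5.051 ≈ 62.31

62.3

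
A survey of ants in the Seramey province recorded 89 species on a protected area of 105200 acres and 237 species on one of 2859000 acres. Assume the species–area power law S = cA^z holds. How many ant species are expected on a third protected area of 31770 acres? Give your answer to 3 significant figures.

z = ln(237/89) / ln(2859000/105200) = 0.9794 / 3.3024 = 0.2966
c = 89 / 105200^0.2966 = 89 / 30.86 = 2.884
S₃ = 2.884 × 31770^0.2966 = 2.884 × 21.64 ≈ 62.4

62.4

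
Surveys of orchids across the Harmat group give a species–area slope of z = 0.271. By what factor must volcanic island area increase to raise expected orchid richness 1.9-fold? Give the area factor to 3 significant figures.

(A₂/A₁)^0.271 = 1.9, so A₂/A₁ = 1.9^(1/0.271) = 1.9^3.69
ln(A₂/A₁) = ln 1.9 / 0.271 = 0.6419 / 0.271 = 2.3685
A₂/A₁ = e^2.3685 ≈ 10.68

10.7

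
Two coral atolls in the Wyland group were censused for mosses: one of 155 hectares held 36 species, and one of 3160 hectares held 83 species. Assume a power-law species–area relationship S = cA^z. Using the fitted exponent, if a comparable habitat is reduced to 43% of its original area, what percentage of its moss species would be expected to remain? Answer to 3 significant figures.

z = ln(83/36) / ln(3160/155) = 0.8353 / 3.0149 = 0.2771
S_new/S_old = (A_new/A_old)^z = 0.43^0.2771 = exp(0.2771 × -0.8440) = 0.7915

79.1%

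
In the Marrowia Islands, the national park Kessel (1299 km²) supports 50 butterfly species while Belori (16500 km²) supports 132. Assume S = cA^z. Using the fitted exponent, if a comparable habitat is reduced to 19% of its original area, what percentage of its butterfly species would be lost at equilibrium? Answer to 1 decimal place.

z = ln(132/50) / ln(16500/1299) = 0.9708 / 2.5418 = 0.3819
S_new/S_old = (A_new/A_old)^z = 0.19^0.3819 = exp(0.3819 × -1.6607) = 0.5303
Fraction lost = 1 − 0.5303 = 0.4697

47.0%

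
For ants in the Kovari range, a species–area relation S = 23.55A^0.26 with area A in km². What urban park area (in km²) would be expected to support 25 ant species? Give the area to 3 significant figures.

25 = 23.55 × A^0.26  ⇒  A^0.26 = 25/23.55 = 1.062
ln A = ln(1.062) / 0.26 = 0.0598 / 0.26 = 0.2298
A = e^0.2298 ≈ 1.258 km²

1.26 km²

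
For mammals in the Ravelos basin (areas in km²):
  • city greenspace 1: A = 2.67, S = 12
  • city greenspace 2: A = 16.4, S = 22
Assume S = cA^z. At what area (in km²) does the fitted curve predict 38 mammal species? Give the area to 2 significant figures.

84 km²

z = ln(22/12) / ln(16.4/2.67) = 0.6061 / 1.8152 = 0.3339
c = 12 / 2.67^0.3339 = 12 / 1.388 = 8.645
A = (38/8.645)^(1/0.3339) ⇒ ln A = ln(4.396)/0.3339 = 4.4340
A = e^4.4340 ≈ 84.27 km²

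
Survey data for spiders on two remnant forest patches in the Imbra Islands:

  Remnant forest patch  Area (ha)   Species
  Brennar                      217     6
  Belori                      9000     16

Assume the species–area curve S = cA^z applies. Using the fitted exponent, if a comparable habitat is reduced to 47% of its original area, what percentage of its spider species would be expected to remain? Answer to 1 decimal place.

z = ln(16/6) / ln(9000/217) = 0.9808 / 3.7251 = 0.2633
S_new/S_old = (A_new/A_old)^z = 0.47^0.2633 = exp(0.2633 × -0.7550) = 0.8197

82.0%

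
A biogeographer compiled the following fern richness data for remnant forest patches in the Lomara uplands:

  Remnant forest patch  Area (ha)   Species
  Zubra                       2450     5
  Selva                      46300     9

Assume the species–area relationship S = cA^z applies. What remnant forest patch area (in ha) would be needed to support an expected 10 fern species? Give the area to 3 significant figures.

z = ln(9/5) / ln(46300/2450) = 0.5878 / 2.9391 = 0.2000
c = 5 / 2450^0.2000 = 5 / 4.762 = 1.05
A = (10/1.05)^(1/0.2000) ⇒ ln A = ln(9.524)/0.2000 = 11.2697
A = e^11.2697 ≈ 78411 ha

78400 ha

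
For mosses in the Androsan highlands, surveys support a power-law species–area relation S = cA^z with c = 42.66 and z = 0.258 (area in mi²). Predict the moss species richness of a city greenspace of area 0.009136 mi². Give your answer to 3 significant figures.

S = 42.66 × 0.009136^0.258
ln S = ln 42.66 + 0.258 × ln 0.009136 = 3.7533 + 0.258 × -4.6955 = 2.5418
S = e^2.5418 ≈ 12.7

12.7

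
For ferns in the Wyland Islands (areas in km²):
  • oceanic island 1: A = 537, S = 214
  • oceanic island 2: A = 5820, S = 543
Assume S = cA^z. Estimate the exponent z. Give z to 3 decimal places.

0.391

Taking logs: ln S = ln c + z ln A, so z = (ln S₂ − ln S₁)/(ln A₂ − ln A₁).
z = ln(543/214) / ln(5820/537) = ln(2.537) / ln(10.84) = 0.9311 / 2.3831 = 0.3907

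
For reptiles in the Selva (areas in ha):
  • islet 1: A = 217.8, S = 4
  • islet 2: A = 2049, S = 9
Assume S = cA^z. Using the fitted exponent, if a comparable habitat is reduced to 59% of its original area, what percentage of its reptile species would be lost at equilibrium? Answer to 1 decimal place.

z = ln(9/4) / ln(2049/217.8) = 0.8109 / 2.2415 = 0.3618
S_new/S_old = (A_new/A_old)^z = 0.59^0.3618 = exp(0.3618 × -0.5276) = 0.8262
Fraction lost = 1 − 0.8262 = 0.1738

17.4%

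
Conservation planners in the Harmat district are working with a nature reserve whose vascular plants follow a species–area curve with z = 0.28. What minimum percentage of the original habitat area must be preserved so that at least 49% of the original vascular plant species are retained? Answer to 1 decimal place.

Need (A_new/A_old)^0.28 = 0.49, so A_new/A_old = 0.49^(1/0.28) = 0.49^3.571
ln(A_new/A_old) = ln 0.49 / 0.28 = -0.7133 / 0.28 = -2.5477
A_new/A_old = e^-2.5477 ≈ 0.07826

7.8%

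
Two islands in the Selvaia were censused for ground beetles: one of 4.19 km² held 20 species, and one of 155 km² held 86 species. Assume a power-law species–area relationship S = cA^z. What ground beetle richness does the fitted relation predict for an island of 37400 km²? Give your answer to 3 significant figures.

789

z = ln(86/20) / ln(155/4.19) = 1.4586 / 3.6107 = 0.4040
c = 20 / 4.19^0.4040 = 20 / 1.784 = 11.21
S₃ = 11.21 × 37400^0.4040 = 11.21 × 70.35 ≈ 788.8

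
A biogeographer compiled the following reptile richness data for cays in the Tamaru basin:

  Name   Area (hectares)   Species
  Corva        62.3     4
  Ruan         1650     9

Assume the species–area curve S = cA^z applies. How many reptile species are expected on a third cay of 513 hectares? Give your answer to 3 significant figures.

6.74

z = ln(9/4) / ln(1650/62.3) = 0.8109 / 3.2766 = 0.2475
c = 4 / 62.3^0.2475 = 4 / 2.781 = 1.439
S₃ = 1.439 × 513^0.2475 = 1.439 × 4.685 ≈ 6.74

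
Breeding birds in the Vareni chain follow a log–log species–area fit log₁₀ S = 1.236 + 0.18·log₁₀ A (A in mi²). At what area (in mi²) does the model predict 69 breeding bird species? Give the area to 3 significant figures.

2230 mi²

69 = 17.22 × A^0.18  ⇒  A^0.18 = 69/17.22 = 4.007
ln A = ln(4.007) / 0.18 = 1.3881 / 0.18 = 7.7117
A = e^7.7117 ≈ 2234 mi²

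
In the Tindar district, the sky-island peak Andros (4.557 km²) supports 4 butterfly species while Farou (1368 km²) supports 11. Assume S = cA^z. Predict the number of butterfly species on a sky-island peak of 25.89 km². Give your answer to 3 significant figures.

5.44

z = ln(11/4) / ln(1368/4.557) = 1.0116 / 5.7044 = 0.1773
c = 4 / 4.557^0.1773 = 4 / 1.309 = 3.057
S₃ = 3.057 × 25.89^0.1773 = 3.057 × 1.781 ≈ 5.443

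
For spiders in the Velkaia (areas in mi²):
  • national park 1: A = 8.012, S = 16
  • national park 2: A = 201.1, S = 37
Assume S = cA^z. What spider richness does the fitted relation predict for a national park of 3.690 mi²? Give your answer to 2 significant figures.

z = ln(37/16) / ln(201.1/8.012) = 0.8383 / 3.2229 = 0.2601
c = 16 / 8.012^0.2601 = 16 / 1.718 = 9.312
S₃ = 9.312 × 3.69^0.2601 = 9.312 × 1.404 ≈ 13.08

13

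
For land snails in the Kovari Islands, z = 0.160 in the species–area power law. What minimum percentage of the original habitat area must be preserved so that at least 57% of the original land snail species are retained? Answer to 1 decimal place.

Need (A_new/A_old)^0.16 = 0.57, so A_new/A_old = 0.57^(1/0.16) = 0.57^6.25
ln(A_new/A_old) = ln 0.57 / 0.16 = -0.5621 / 0.16 = -3.5132
A_new/A_old = e^-3.5132 ≈ 0.0298

3.0%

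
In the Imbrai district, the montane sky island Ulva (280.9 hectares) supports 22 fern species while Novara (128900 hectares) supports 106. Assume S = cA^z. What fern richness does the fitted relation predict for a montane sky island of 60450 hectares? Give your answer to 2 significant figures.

87

z = ln(106/22) / ln(128900/280.9) = 1.5724 / 6.1288 = 0.2566
c = 22 / 280.9^0.2566 = 22 / 4.248 = 5.179
S₃ = 5.179 × 60450^0.2566 = 5.179 × 16.85 ≈ 87.28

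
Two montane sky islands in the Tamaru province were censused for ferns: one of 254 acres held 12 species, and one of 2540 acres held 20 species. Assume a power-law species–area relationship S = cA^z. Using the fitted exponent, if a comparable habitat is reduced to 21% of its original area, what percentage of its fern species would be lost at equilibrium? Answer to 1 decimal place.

z = ln(20/12) / ln(2540/254) = 0.5108 / 2.3026 = 0.2218
S_new/S_old = (A_new/A_old)^z = 0.21^0.2218 = exp(0.2218 × -1.5606) = 0.7074
Fraction lost = 1 − 0.7074 = 0.2926

29.3%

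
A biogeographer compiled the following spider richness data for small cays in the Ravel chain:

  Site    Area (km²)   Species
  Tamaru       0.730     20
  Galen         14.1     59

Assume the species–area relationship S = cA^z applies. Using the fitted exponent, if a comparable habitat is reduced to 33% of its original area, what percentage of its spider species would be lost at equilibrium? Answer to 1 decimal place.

33.3%

z = ln(59/20) / ln(14.1/0.73) = 1.0818 / 2.9609 = 0.3654
S_new/S_old = (A_new/A_old)^z = 0.33^0.3654 = exp(0.3654 × -1.1087) = 0.6669
Fraction lost = 1 − 0.6669 = 0.3331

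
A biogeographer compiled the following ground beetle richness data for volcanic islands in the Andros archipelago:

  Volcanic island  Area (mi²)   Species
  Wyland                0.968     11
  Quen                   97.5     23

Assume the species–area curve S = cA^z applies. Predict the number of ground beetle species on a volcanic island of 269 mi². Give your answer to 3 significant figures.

27.1

z = ln(23/11) / ln(97.5/0.968) = 0.7376 / 4.6124 = 0.1599
c = 11 / 0.968^0.1599 = 11 / 0.9948 = 11.06
S₃ = 11.06 × 269^0.1599 = 11.06 × 2.447 ≈ 27.05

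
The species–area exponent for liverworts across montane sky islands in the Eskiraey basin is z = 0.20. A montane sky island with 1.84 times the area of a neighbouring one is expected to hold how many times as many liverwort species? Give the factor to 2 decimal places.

1.13

S₂/S₁ = (A₂/A₁)^z = 1.84^0.2
ln(S₂/S₁) = 0.2 × ln 1.84 = 0.2 × 0.6098 = 0.1220
S₂/S₁ = e^0.1220 ≈ 1.13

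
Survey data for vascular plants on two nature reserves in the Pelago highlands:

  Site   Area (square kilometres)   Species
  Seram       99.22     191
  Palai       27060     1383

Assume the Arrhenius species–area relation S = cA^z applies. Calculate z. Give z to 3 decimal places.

0.353

Taking logs: ln S = ln c + z ln A, so z = (ln S₂ − ln S₁)/(ln A₂ − ln A₁).
z = ln(1383/191) / ln(27060/99.22) = ln(7.241) / ln(272.7) = 1.9797 / 5.6085 = 0.3530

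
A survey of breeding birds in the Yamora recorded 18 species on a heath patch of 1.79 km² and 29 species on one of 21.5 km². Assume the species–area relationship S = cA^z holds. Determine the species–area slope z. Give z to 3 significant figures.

0.192

Taking logs: ln S = ln c + z ln A, so z = (ln S₂ − ln S₁)/(ln A₂ − ln A₁).
z = ln(29/18) / ln(21.5/1.79) = ln(1.611) / ln(12.01) = 0.4769 / 2.4858 = 0.1919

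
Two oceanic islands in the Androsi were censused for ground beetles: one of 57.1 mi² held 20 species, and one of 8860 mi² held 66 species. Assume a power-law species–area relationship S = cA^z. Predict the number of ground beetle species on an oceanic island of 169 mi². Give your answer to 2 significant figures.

26

z = ln(66/20) / ln(8860/57.1) = 1.1939 / 5.0445 = 0.2367
c = 20 / 57.1^0.2367 = 20 / 2.605 = 7.678
S₃ = 7.678 × 169^0.2367 = 7.678 × 3.367 ≈ 25.86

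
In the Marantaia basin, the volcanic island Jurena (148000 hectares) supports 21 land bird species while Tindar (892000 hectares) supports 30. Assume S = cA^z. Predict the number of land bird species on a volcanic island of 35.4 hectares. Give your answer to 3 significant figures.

z = ln(30/21) / ln(892000/148000) = 0.3567 / 1.7963 = 0.1986
c = 21 / 148000^0.1986 = 21 / 10.63 = 1.975
S₃ = 1.975 × 35.4^0.1986 = 1.975 × 2.03 ≈ 4.01

4.01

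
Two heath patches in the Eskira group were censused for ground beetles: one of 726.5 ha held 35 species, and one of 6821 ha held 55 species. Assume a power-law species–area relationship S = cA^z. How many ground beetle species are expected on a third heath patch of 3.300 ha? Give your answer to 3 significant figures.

z = ln(55/35) / ln(6821/726.5) = 0.4520 / 2.2395 = 0.2018
c = 35 / 726.5^0.2018 = 35 / 3.78 = 9.26
S₃ = 9.26 × 3.3^0.2018 = 9.26 × 1.272 ≈ 11.78

11.8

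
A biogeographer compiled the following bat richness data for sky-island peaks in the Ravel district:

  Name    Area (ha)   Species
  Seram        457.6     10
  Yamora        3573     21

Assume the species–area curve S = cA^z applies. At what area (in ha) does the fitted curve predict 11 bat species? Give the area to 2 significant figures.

z = ln(21/10) / ln(3573/457.6) = 0.7419 / 2.0552 = 0.3610
c = 10 / 457.6^0.3610 = 10 / 9.13 = 1.095
A = (11/1.095)^(1/0.3610) ⇒ ln A = ln(10.04)/0.3610 = 6.3900
A = e^6.3900 ≈ 595.9 ha

600 ha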